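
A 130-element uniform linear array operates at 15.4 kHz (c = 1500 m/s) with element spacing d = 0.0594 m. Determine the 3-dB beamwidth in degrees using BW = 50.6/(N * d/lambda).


Step 1: lambda = 1500/15400 = 0.0974 m
Step 2: d/lambda = 0.0594/0.0974 = 0.6099
Step 3: BW = 50.6/(N * d/lambda) = 50.6/(130 * 0.6099) = 0.64

0.64 deg


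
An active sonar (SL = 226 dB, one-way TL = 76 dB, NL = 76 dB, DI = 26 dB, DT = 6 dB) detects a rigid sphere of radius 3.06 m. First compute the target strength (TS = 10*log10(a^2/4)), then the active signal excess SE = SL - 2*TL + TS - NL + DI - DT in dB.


Step 1: TS = 10*log10(3.06^2/4) = 3.69 dB
Step 2: SE = SL - 2*TL + TS - NL + DI - DT = 226 - 2*76 + (3.69) - 76 + 26 - 6 = 21.69

21.69 dB


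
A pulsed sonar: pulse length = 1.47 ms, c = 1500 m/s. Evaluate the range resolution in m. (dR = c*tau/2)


1.1025 m


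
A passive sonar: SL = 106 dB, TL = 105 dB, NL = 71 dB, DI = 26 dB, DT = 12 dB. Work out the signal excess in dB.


SE = SL - TL - NL + DI - DT = 106 - 105 - 71 + 26 - 12 = -56

-56 dB


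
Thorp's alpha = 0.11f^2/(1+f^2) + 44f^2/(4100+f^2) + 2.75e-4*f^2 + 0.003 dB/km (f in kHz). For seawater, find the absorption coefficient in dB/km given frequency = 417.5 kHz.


f^2 = 174306.25
alpha = 0.11*174306.25/(1+174306.25) + 44*174306.25/(4100+174306.25) + 2.75e-4*174306.25 + 0.003 = 91.036

91.036 dB/km


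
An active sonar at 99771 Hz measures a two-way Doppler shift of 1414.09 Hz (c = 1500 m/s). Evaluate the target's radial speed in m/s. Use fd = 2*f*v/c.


From fd = 2*f*v/c, v = c*fd/(2*f) = 1500 * 1414.09 / (2*99771) = 10.63

10.63 m/s


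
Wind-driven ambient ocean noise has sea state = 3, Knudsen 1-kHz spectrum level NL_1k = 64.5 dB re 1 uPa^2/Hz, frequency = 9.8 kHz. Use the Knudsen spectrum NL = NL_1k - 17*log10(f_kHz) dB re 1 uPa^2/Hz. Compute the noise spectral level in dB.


47.65 dB


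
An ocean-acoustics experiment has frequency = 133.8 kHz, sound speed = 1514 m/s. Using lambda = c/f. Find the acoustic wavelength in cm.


lambda = c/f = 1514 / 133800 = 0.0113 m = 1.13 cm

1.13 cm


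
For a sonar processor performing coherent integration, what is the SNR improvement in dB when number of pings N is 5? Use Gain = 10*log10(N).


6.99 dB


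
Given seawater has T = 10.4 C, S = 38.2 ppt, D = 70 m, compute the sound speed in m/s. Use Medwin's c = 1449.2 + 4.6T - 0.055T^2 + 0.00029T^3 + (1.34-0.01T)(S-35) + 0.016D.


1496.49 m/s


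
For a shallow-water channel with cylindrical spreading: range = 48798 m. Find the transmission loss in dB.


TL = 10*log10(48798) = 46.88

46.88 dB


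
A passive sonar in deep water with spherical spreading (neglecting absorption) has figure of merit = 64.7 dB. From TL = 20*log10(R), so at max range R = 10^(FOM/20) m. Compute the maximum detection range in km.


At max range FOM = TL, so 20*log10(R) = 64.7
R = 10^(64.7/20) = 1717.91 m = 1.72 km

1.72 km


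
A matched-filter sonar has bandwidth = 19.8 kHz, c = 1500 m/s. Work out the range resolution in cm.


dR = c/(2*BW) = 1500 / (2 * 19.8e3) = 0.0379 m = 3.79 cm

3.79 cm


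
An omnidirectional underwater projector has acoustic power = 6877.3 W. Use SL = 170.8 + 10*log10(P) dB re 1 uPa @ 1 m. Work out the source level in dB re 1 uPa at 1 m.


SL = 170.8 + 10*log10(6877.3) = 170.8 + 38.37 = 209.17

209.17 dB


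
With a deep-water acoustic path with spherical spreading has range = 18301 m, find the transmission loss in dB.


85.25 dB


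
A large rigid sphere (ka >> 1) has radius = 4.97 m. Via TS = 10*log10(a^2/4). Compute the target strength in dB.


TS = 10*log10(4.97^2 / 4) = 10*log10(6.175225) = 7.91

7.91 dB


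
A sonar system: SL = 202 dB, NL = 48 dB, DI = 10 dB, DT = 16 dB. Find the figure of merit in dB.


FOM = SL - NL + DI - DT = 202 - 48 + 10 - 16 = 148

148 dB


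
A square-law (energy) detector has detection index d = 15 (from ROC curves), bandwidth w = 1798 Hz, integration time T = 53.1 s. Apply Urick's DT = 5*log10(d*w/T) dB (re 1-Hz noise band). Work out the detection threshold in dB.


DT = 5*log10(d*w/T) = 5*log10(15 * 1798 / 53.1) = 5*log10(507.91) = 13.53

13.53 dB


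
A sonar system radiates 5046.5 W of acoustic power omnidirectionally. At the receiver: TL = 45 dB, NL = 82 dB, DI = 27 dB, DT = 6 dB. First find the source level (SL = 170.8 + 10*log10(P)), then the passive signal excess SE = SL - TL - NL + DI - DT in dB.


Step 1: SL = 170.8 + 10*log10(5046.5) = 207.83 dB
Step 2: SE = SL - TL - NL + DI - DT = 207.83 - 45 - 82 + 27 - 6 = 101.83

101.83 dB


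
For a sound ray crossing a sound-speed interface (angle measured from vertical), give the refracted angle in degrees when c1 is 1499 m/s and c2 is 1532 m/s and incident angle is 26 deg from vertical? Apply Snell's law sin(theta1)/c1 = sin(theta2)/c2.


sin(theta2) = (c2/c1)*sin(theta1) = (1532/1499)*sin(26 deg) = 0.44802
theta2 = arcsin(0.44802) = 26.62

26.62 deg


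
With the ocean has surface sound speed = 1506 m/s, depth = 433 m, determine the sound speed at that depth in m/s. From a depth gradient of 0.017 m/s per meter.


1513.361 m/s


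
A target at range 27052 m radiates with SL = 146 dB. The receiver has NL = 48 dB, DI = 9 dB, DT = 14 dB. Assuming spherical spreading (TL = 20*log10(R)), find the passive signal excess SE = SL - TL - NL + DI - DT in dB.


4.36 dB


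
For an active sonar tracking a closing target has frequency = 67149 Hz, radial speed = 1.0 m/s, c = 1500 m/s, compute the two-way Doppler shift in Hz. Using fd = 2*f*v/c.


89.53 Hz


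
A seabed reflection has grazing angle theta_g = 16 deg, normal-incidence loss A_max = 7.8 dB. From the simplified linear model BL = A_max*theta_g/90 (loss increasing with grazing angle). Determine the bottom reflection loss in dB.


BL = A_max * theta_g / 90 = 7.8 * 16 / 90 = 1.39

1.39 dB


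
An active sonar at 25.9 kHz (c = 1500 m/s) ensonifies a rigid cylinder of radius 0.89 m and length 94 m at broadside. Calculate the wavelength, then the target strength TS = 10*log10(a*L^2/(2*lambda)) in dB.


Step 1: lambda = c/f = 1500/25900 = 0.05792 m
Step 2: TS = 10*log10(a*L^2/(2*lambda)) = 10*log10(0.89*94^2/(2*0.05792)) = 48.32

48.32 dB


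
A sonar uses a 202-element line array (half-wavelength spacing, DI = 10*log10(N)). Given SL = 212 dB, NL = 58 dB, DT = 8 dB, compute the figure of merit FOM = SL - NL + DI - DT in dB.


Step 1: DI = 10*log10(202) = 23.05 dB
Step 2: FOM = SL - NL + DI - DT = 212 - 58 + 23.05 - 8 = 169.05

169.05 dB


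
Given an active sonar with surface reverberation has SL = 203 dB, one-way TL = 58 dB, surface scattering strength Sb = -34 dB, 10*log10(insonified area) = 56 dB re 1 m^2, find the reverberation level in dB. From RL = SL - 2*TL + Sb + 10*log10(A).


RL = SL - 2*TL + Sb + 10*log10(A) = 203 - 2*58 + (-34) + 56 = 109

109 dB


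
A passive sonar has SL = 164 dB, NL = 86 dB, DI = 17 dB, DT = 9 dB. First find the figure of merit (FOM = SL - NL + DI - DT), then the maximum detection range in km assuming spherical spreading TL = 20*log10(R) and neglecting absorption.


Step 1: FOM = SL - NL + DI - DT = 164 - 86 + 17 - 9 = 86 dB
Step 2: at max range FOM = TL = 20*log10(R), so R = 10^(86/20) = 19952.62 m = 19.95 km

19.95 km


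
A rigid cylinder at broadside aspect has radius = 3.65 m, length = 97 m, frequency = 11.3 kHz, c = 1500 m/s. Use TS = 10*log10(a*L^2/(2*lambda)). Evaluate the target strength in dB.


51.12 dB


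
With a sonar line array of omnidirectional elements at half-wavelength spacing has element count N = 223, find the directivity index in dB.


DI = 10*log10(223) = 23.48

23.48 dB


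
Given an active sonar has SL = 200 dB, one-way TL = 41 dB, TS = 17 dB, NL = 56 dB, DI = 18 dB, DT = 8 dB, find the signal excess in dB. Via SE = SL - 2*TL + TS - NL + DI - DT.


SE = SL - 2*TL + TS - NL + DI - DT = 200 - 2*41 + (17) - 56 + 18 - 8 = 89

89 dB


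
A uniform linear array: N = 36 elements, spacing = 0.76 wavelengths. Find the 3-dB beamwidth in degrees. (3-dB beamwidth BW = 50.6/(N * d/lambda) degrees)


1.85 deg


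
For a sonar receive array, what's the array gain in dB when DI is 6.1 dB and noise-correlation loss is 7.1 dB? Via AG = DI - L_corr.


-1.0 dB


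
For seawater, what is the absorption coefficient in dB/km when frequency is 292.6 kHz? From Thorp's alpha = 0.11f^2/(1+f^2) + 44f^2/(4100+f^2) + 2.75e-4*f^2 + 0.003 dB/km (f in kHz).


f^2 = 85614.76
alpha = 0.11*85614.76/(1+85614.76) + 44*85614.76/(4100+85614.76) + 2.75e-4*85614.76 + 0.003 = 65.646

65.646 dB/km


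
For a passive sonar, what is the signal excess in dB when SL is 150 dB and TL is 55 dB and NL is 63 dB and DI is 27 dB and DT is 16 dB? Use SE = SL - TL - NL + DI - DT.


SE = SL - TL - NL + DI - DT = 150 - 55 - 63 + 27 - 16 = 43

43 dB


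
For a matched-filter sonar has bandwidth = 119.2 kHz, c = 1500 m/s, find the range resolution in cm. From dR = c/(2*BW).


0.63 cm


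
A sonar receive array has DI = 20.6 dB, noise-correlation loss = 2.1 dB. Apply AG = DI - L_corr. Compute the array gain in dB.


18.5 dB


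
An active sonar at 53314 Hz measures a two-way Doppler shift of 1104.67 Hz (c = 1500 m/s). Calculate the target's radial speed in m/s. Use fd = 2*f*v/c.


From fd = 2*f*v/c, v = c*fd/(2*f) = 1500 * 1104.67 / (2*53314) = 15.54

15.54 m/s


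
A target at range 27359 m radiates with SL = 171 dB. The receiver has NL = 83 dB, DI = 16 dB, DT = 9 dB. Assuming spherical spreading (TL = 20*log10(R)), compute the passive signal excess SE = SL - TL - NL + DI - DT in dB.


6.26 dB


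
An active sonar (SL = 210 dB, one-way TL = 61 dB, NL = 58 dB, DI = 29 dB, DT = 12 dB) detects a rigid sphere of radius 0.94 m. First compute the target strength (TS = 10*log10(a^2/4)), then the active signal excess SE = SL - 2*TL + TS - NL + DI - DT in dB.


Step 1: TS = 10*log10(0.94^2/4) = -6.56 dB
Step 2: SE = SL - 2*TL + TS - NL + DI - DT = 210 - 2*61 + (-6.56) - 58 + 29 - 12 = 40.44

40.44 dB


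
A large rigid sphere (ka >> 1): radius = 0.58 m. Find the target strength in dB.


TS = 10*log10(0.58^2 / 4) = 10*log10(0.0841) = -10.75

-10.75 dB


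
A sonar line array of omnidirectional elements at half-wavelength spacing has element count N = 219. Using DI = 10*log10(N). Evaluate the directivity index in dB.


DI = 10*log10(219) = 23.4

23.4 dB


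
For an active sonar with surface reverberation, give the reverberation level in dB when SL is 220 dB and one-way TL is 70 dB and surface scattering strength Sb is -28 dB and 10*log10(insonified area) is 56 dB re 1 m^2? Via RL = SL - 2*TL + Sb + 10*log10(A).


108 dB


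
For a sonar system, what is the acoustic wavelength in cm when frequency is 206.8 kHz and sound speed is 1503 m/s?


lambda = c/f = 1503 / 206800 = 0.0073 m = 0.73 cm

0.73 cm


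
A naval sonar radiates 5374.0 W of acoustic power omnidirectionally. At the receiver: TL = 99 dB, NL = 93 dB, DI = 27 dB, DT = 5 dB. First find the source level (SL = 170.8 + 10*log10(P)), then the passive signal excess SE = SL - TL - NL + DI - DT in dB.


Step 1: SL = 170.8 + 10*log10(5374.0) = 208.1 dB
Step 2: SE = SL - TL - NL + DI - DT = 208.1 - 99 - 93 + 27 - 5 = 38.1

38.1 dB


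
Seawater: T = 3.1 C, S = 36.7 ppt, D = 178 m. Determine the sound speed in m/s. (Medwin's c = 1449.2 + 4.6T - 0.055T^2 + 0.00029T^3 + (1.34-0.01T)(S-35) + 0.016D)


c = 1449.2 + 4.6*3.1 - 0.055*3.1^2 + 0.00029*3.1^3 + (1.34 - 0.01*3.1)*(36.7 - 35) + 0.016*178 = 1468.01

1468.01 m/s


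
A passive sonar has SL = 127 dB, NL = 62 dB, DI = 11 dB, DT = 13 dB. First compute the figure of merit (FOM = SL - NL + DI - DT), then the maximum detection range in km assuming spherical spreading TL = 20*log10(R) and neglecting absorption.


Step 1: FOM = SL - NL + DI - DT = 127 - 62 + 11 - 13 = 63 dB
Step 2: at max range FOM = TL = 20*log10(R), so R = 10^(63/20) = 1412.54 m = 1.41 km

1.41 km


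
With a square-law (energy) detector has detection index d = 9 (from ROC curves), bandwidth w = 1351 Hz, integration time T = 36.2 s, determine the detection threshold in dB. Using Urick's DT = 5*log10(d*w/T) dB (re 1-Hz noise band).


DT = 5*log10(d*w/T) = 5*log10(9 * 1351 / 36.2) = 5*log10(335.88) = 12.63

12.63 dB


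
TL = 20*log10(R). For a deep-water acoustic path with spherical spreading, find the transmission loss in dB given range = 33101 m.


90.4 dB


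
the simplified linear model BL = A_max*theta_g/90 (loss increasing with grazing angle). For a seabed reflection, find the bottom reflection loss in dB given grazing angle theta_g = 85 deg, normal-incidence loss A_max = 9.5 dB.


BL = A_max * theta_g / 90 = 9.5 * 85 / 90 = 8.97

8.97 dB


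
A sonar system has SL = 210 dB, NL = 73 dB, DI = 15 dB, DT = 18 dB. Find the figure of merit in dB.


FOM = SL - NL + DI - DT = 210 - 73 + 15 - 18 = 134

134 dB


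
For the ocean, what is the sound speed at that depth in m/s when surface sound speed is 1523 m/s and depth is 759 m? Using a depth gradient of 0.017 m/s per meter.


c = 1523 + 0.017 * 759 = 1535.903

1535.903 m/s


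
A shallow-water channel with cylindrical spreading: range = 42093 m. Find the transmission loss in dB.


TL = 10*log10(42093) = 46.24

46.24 dB


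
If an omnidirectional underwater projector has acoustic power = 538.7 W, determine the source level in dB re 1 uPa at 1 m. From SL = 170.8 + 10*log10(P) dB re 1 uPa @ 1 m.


SL = 170.8 + 10*log10(538.7) = 170.8 + 27.31 = 198.11

198.11 dB


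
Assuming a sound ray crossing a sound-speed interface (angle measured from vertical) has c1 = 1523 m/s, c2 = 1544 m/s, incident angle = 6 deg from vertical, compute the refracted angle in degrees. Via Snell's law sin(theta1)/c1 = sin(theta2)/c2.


sin(theta2) = (c2/c1)*sin(theta1) = (1544/1523)*sin(6 deg) = 0.10597
theta2 = arcsin(0.10597) = 6.08

6.08 deg


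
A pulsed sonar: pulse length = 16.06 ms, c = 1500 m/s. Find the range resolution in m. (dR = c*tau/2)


dR = c*tau/2 = 1500 * 16.06e-3 / 2 = 12.045

12.045 m


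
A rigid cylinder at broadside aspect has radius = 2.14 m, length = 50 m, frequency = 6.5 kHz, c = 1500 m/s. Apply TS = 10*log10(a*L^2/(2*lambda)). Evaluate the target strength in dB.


lambda = 1500/6500 = 0.23077 m
TS = 10*log10(2.14*50^2/(2*0.23077)) = 40.64

40.64 dB


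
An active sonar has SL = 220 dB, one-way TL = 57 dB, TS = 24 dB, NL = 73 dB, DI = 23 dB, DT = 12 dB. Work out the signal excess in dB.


SE = SL - 2*TL + TS - NL + DI - DT = 220 - 2*57 + (24) - 73 + 23 - 12 = 68

68 dB


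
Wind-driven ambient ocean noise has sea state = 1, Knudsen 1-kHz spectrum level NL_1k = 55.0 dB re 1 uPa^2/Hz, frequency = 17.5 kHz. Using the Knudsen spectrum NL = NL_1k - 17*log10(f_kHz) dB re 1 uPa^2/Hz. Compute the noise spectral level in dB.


NL = NL_1k - 17*log10(f_kHz) = 55.0 - 17*log10(17.5) = 55.0 - (21.13) = 33.87

33.87 dB


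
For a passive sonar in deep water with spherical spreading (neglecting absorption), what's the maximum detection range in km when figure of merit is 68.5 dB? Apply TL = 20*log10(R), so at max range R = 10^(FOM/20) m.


At max range FOM = TL, so 20*log10(R) = 68.5
R = 10^(68.5/20) = 2660.73 m = 2.66 km

2.66 km


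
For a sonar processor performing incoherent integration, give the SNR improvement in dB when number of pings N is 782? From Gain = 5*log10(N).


Gain = 5*log10(782) = 14.47

14.47 dB


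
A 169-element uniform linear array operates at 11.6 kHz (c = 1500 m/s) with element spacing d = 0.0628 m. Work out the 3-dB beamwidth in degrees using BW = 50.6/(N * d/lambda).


Step 1: lambda = 1500/11600 = 0.12931 m
Step 2: d/lambda = 0.0628/0.12931 = 0.4857
Step 3: BW = 50.6/(N * d/lambda) = 50.6/(169 * 0.4857) = 0.62

0.62 deg


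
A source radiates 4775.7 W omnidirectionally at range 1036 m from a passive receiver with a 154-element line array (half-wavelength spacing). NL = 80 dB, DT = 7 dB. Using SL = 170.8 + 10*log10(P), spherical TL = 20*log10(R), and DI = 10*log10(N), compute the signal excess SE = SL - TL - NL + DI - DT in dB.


Step 1: SL = 170.8 + 10*log10(4775.7) = 207.59 dB
Step 2: TL = 20*log10(1036) = 60.31 dB
Step 3: DI = 10*log10(154) = 21.88 dB
Step 4: SE = SL - TL - NL + DI - DT = 207.59 - 60.31 - 80 + 21.88 - 7 = 82.16

82.16 dB


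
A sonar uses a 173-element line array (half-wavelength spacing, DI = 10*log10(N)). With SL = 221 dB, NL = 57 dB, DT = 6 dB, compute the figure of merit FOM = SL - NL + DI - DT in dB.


Step 1: DI = 10*log10(173) = 22.38 dB
Step 2: FOM = SL - NL + DI - DT = 221 - 57 + 22.38 - 6 = 180.38

180.38 dB


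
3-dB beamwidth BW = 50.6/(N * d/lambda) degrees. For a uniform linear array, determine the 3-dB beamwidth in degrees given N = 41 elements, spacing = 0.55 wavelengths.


2.24 deg


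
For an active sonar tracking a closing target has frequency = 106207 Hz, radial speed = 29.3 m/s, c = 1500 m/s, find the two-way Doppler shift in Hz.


fd = 2*f*v/c = 2 * 106207 * 29.3 / 1500 = 4149.15

4149.15 Hz


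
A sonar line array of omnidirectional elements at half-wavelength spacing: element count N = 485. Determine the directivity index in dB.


DI = 10*log10(485) = 26.86

26.86 dB


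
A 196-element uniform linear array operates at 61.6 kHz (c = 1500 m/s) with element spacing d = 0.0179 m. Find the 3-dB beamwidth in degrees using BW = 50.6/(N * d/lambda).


Step 1: lambda = 1500/61600 = 0.02435 m
Step 2: d/lambda = 0.0179/0.02435 = 0.7351
Step 3: BW = 50.6/(N * d/lambda) = 50.6/(196 * 0.7351) = 0.35

0.35 deg


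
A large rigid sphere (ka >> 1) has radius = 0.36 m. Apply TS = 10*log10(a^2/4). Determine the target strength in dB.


TS = 10*log10(0.36^2 / 4) = 10*log10(0.0324) = -14.89

-14.89 dB


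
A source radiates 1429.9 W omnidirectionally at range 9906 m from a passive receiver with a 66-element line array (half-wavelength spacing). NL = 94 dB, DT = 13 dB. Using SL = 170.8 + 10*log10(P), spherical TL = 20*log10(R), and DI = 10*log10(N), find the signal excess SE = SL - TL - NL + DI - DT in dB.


33.63 dB


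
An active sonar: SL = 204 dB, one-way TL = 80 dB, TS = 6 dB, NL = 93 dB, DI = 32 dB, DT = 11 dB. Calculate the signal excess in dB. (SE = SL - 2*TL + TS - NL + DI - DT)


SE = SL - 2*TL + TS - NL + DI - DT = 204 - 2*80 + (6) - 93 + 32 - 11 = -22

-22 dB


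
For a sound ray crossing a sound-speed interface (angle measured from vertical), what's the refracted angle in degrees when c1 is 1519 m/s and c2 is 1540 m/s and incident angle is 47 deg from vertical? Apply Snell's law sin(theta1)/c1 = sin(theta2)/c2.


sin(theta2) = (c2/c1)*sin(theta1) = (1540/1519)*sin(47 deg) = 0.74146
theta2 = arcsin(0.74146) = 47.86

47.86 deg


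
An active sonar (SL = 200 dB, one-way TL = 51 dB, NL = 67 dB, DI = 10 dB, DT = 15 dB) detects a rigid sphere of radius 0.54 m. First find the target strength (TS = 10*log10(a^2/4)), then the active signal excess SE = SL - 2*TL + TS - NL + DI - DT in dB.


Step 1: TS = 10*log10(0.54^2/4) = -11.37 dB
Step 2: SE = SL - 2*TL + TS - NL + DI - DT = 200 - 2*51 + (-11.37) - 67 + 10 - 15 = 14.63

14.63 dB


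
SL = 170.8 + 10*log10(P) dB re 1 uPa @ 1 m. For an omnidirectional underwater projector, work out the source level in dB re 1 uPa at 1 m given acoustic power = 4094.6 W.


206.92 dB


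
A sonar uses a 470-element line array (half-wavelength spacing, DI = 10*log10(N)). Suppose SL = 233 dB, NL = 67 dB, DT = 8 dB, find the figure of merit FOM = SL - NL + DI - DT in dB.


Step 1: DI = 10*log10(470) = 26.72 dB
Step 2: FOM = SL - NL + DI - DT = 233 - 67 + 26.72 - 8 = 184.72

184.72 dB


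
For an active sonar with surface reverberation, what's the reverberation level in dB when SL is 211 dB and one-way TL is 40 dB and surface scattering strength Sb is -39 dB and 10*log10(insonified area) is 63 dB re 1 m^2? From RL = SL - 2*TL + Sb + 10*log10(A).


155 dB


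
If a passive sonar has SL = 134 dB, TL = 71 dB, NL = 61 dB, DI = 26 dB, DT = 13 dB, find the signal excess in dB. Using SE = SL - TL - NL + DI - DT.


15 dB


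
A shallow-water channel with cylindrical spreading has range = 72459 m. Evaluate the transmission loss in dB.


TL = 10*log10(72459) = 48.6

48.6 dB


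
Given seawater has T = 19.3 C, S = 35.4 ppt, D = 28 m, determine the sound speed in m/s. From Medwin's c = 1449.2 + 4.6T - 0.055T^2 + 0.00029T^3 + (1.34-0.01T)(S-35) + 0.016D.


c = 1449.2 + 4.6*19.3 - 0.055*19.3^2 + 0.00029*19.3^3 + (1.34 - 0.01*19.3)*(35.4 - 35) + 0.016*28 = 1520.48

1520.48 m/s


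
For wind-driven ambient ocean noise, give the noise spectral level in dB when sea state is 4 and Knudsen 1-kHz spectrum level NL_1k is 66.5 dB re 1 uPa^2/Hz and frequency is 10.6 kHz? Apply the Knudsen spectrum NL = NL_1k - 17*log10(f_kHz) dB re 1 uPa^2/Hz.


NL = NL_1k - 17*log10(f_kHz) = 66.5 - 17*log10(10.6) = 66.5 - (17.43) = 49.07

49.07 dB


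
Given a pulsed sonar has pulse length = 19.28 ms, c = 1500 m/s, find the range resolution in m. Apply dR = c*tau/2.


dR = c*tau/2 = 1500 * 19.28e-3 / 2 = 14.46

14.46 m


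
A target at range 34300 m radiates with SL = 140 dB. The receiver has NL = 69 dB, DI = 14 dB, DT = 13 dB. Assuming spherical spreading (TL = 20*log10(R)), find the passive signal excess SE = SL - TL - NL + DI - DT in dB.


Step 1: TL = 20*log10(34300) = 90.71 dB
Step 2: SE = 140 - 90.71 - 69 + 14 - 13 = -18.71

-18.71 dB


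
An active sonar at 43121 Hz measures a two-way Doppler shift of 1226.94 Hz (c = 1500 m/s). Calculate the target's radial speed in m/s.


21.34 m/s


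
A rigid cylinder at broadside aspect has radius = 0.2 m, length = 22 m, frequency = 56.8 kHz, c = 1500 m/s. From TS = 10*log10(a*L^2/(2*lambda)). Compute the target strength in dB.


lambda = 1500/56800 = 0.02641 m
TS = 10*log10(0.2*22^2/(2*0.02641)) = 32.63

32.63 dB


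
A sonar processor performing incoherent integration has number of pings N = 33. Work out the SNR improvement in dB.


Gain = 5*log10(33) = 7.59

7.59 dB


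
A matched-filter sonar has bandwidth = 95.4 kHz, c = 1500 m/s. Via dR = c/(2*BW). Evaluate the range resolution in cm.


dR = c/(2*BW) = 1500 / (2 * 95.4e3) = 0.0079 m = 0.79 cm

0.79 cm


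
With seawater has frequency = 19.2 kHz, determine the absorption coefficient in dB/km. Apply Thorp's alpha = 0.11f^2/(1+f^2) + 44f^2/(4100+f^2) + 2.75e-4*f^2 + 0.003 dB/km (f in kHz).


3.844 dB/km


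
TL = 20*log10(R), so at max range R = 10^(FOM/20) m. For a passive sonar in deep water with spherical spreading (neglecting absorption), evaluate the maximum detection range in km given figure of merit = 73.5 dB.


4.73 km


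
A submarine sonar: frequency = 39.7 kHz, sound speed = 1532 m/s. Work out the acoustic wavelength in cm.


3.86 cm


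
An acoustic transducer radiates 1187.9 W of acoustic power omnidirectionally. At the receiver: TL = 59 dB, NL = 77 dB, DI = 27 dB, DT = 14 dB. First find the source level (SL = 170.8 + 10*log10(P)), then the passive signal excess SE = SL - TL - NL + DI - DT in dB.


Step 1: SL = 170.8 + 10*log10(1187.9) = 201.55 dB
Step 2: SE = SL - TL - NL + DI - DT = 201.55 - 59 - 77 + 27 - 14 = 78.55

78.55 dB


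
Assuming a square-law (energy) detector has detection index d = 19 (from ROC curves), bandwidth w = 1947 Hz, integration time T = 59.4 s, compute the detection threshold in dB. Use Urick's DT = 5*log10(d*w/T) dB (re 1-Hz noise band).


13.97 dB


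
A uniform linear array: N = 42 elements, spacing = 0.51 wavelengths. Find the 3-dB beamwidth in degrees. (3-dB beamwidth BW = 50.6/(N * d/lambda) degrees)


2.36 deg


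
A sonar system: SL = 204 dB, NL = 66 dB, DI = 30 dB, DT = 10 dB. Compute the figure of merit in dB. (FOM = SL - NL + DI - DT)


FOM = SL - NL + DI - DT = 204 - 66 + 30 - 10 = 158

158 dB


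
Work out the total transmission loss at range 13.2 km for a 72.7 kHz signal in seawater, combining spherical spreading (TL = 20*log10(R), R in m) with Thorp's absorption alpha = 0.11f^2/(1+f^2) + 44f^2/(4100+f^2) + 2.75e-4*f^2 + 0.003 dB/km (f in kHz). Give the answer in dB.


Step 1 (Thorp): alpha = 0.11*5285.29/(1+5285.29) + 44*5285.29/(4100+5285.29) + 2.75e-4*5285.29 + 0.003 = 26.3449 dB/km
Step 2: TL_spread = 20*log10(13200) = 82.41 dB
Step 3: TL_abs = alpha*R = 26.3449 * 13.2 = 347.75 dB
Step 4: TL_total = 82.41 + 347.75 = 430.16

430.16 dB


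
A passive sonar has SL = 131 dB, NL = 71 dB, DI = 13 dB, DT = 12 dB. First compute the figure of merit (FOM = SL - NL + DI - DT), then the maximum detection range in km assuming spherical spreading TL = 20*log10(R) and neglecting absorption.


Step 1: FOM = SL - NL + DI - DT = 131 - 71 + 13 - 12 = 61 dB
Step 2: at max range FOM = TL = 20*log10(R), so R = 10^(61/20) = 1122.02 m = 1.12 km

1.12 km


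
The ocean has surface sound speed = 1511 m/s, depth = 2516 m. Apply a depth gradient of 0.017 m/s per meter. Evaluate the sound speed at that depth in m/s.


c = 1511 + 0.017 * 2516 = 1553.772

1553.772 m/s


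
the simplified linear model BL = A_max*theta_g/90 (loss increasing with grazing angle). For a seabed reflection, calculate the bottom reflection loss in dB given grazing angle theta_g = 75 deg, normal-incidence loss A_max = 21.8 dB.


BL = A_max * theta_g / 90 = 21.8 * 75 / 90 = 18.17

18.17 dB


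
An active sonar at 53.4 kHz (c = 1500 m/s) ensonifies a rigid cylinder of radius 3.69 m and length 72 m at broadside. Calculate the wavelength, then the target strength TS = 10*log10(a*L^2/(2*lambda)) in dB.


Step 1: lambda = c/f = 1500/53400 = 0.02809 m
Step 2: TS = 10*log10(a*L^2/(2*lambda)) = 10*log10(3.69*72^2/(2*0.02809)) = 55.32

55.32 dB


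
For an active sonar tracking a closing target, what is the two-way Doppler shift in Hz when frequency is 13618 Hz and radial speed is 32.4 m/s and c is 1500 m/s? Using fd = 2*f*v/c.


588.3 Hz


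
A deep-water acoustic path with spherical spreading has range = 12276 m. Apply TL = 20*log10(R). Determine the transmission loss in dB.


TL = 20*log10(12276) = 81.78

81.78 dB


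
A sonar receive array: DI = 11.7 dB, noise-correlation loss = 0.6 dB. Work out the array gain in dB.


11.1 dB


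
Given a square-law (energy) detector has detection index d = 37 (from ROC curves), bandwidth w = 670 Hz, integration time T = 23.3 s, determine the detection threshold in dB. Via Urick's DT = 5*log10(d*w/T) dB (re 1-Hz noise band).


DT = 5*log10(d*w/T) = 5*log10(37 * 670 / 23.3) = 5*log10(1063.95) = 15.13

15.13 dB


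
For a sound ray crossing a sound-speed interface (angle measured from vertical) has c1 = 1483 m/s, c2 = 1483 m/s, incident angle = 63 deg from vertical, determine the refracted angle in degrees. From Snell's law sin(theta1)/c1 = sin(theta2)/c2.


63.0 deg


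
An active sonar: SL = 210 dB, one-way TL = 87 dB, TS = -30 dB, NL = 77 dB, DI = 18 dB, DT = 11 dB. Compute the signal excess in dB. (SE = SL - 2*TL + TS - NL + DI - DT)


SE = SL - 2*TL + TS - NL + DI - DT = 210 - 2*87 + (-30) - 77 + 18 - 11 = -64

-64 dB


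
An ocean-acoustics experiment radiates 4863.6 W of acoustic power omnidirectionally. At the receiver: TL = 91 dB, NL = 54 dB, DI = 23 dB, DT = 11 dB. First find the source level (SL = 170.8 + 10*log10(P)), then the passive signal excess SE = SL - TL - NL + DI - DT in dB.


Step 1: SL = 170.8 + 10*log10(4863.6) = 207.67 dB
Step 2: SE = SL - TL - NL + DI - DT = 207.67 - 91 - 54 + 23 - 11 = 74.67

74.67 dB


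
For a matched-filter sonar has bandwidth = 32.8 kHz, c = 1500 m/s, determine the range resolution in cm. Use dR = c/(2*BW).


dR = c/(2*BW) = 1500 / (2 * 32.8e3) = 0.0229 m = 2.29 cm

2.29 cm


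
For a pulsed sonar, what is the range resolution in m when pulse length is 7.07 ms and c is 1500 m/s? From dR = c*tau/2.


5.3025 m


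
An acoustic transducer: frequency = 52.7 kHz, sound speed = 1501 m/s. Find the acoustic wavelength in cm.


2.85 cm


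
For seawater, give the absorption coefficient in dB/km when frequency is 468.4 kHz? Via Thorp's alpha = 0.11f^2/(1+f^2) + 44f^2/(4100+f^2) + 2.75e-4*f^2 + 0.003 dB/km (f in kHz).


f^2 = 219398.56
alpha = 0.11*219398.56/(1+219398.56) + 44*219398.56/(4100+219398.56) + 2.75e-4*219398.56 + 0.003 = 103.64

103.64 dB/km


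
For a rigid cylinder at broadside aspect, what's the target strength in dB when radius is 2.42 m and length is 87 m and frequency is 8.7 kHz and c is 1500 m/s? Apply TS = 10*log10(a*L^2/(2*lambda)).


47.25 dB


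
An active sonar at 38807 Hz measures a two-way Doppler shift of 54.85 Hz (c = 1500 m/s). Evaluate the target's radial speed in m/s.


From fd = 2*f*v/c, v = c*fd/(2*f) = 1500 * 54.85 / (2*38807) = 1.06

1.06 m/s


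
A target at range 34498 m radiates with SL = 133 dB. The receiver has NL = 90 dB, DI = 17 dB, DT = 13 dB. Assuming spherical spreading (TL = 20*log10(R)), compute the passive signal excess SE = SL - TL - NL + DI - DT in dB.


Step 1: TL = 20*log10(34498) = 90.76 dB
Step 2: SE = 133 - 90.76 - 90 + 17 - 13 = -43.76

-43.76 dB


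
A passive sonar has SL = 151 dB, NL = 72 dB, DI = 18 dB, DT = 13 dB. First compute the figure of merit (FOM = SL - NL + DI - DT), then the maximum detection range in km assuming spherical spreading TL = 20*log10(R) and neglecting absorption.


Step 1: FOM = SL - NL + DI - DT = 151 - 72 + 18 - 13 = 84 dB
Step 2: at max range FOM = TL = 20*log10(R), so R = 10^(84/20) = 15848.93 m = 15.85 km

15.85 km


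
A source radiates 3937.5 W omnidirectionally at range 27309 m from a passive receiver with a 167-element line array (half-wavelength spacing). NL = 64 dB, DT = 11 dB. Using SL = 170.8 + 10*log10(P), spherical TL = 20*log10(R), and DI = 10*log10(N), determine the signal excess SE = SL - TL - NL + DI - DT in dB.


Step 1: SL = 170.8 + 10*log10(3937.5) = 206.75 dB
Step 2: TL = 20*log10(27309) = 88.73 dB
Step 3: DI = 10*log10(167) = 22.23 dB
Step 4: SE = SL - TL - NL + DI - DT = 206.75 - 88.73 - 64 + 22.23 - 11 = 65.25

65.25 dB


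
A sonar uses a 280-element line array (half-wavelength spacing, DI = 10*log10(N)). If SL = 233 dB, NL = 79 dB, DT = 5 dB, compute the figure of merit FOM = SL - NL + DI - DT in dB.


Step 1: DI = 10*log10(280) = 24.47 dB
Step 2: FOM = SL - NL + DI - DT = 233 - 79 + 24.47 - 5 = 173.47

173.47 dB


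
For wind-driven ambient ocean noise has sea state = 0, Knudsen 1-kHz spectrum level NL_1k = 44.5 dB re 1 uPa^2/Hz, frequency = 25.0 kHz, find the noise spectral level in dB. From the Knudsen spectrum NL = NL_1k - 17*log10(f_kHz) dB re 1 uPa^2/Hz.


20.74 dB


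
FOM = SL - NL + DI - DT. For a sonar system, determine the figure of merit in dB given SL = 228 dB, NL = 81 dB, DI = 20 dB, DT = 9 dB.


158 dB


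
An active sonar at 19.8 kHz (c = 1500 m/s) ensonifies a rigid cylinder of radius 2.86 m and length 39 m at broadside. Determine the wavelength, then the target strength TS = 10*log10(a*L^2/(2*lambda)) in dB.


Step 1: lambda = c/f = 1500/19800 = 0.07576 m
Step 2: TS = 10*log10(a*L^2/(2*lambda)) = 10*log10(2.86*39^2/(2*0.07576)) = 44.58

44.58 dB


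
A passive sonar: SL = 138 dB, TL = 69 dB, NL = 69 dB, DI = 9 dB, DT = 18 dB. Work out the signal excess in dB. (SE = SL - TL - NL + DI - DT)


-9 dB


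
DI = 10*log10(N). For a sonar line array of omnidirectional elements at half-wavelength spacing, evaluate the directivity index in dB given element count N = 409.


26.12 dB


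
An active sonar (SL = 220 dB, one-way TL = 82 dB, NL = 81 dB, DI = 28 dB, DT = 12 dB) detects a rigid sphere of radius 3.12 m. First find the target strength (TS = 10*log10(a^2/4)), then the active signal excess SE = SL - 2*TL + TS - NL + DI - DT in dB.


Step 1: TS = 10*log10(3.12^2/4) = 3.86 dB
Step 2: SE = SL - 2*TL + TS - NL + DI - DT = 220 - 2*82 + (3.86) - 81 + 28 - 12 = -5.14

-5.14 dB


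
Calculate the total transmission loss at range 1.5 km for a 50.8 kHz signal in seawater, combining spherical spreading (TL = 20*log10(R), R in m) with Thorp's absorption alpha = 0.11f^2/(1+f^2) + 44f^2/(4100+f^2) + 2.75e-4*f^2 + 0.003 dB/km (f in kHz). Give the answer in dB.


90.25 dB


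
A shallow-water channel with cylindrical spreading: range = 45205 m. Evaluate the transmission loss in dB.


46.55 dB


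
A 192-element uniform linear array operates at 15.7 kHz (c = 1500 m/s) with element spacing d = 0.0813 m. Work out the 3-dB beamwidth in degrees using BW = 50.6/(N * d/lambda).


0.31 deg


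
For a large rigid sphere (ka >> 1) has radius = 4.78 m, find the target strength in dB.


TS = 10*log10(4.78^2 / 4) = 10*log10(5.7121) = 7.57

7.57 dB


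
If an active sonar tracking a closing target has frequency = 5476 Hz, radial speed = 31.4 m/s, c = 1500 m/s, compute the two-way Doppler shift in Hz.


fd = 2*f*v/c = 2 * 5476 * 31.4 / 1500 = 229.26

229.26 Hz


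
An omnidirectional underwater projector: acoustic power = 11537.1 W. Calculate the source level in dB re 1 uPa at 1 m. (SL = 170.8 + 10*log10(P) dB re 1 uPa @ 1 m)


SL = 170.8 + 10*log10(11537.1) = 170.8 + 40.62 = 211.42

211.42 dB


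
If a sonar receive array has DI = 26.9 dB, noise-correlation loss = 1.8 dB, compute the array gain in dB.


AG = DI - L_corr = 26.9 - 1.8 = 25.1

25.1 dB


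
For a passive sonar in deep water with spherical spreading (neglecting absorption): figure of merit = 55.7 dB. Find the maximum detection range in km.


At max range FOM = TL, so 20*log10(R) = 55.7
R = 10^(55.7/20) = 609.54 m = 0.61 km

0.61 km


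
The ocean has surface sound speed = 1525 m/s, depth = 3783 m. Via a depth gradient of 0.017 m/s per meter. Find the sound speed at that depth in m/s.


c = 1525 + 0.017 * 3783 = 1589.311

1589.311 m/s


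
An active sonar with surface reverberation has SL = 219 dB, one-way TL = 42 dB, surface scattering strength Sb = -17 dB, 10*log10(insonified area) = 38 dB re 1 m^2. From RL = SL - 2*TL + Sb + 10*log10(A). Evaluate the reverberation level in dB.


156 dB


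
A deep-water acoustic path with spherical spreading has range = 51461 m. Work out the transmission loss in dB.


TL = 20*log10(51461) = 94.23

94.23 dB


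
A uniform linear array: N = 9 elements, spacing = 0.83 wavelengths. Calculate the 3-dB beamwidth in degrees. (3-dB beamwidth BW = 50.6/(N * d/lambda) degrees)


6.77 deg


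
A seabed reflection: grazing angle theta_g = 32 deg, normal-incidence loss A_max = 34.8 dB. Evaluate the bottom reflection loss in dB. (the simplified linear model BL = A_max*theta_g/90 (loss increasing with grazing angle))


BL = A_max * theta_g / 90 = 34.8 * 32 / 90 = 12.37

12.37 dB


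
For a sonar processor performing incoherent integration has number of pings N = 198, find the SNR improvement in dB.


Gain = 5*log10(198) = 11.48

11.48 dB


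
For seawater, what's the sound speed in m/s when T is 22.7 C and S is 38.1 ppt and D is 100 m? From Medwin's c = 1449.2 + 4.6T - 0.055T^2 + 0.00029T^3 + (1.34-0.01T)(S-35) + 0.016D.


c = 1449.2 + 4.6*22.7 - 0.055*22.7^2 + 0.00029*22.7^3 + (1.34 - 0.01*22.7)*(38.1 - 35) + 0.016*100 = 1533.72

1533.72 m/s


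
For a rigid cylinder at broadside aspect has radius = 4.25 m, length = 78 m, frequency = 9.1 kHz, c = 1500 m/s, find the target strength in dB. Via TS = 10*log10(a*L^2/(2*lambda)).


48.94 dB


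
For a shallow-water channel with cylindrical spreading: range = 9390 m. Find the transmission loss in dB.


TL = 10*log10(9390) = 39.73

39.73 dB


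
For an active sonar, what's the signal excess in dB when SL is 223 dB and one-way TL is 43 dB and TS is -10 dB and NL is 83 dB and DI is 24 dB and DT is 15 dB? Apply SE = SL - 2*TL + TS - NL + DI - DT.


SE = SL - 2*TL + TS - NL + DI - DT = 223 - 2*43 + (-10) - 83 + 24 - 15 = 53

53 dB


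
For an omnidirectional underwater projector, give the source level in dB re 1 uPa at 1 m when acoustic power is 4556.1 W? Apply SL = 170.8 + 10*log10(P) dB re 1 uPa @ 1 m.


SL = 170.8 + 10*log10(4556.1) = 170.8 + 36.59 = 207.39

207.39 dB


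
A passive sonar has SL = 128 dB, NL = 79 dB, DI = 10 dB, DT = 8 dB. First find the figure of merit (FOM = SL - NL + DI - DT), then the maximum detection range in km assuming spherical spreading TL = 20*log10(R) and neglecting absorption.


Step 1: FOM = SL - NL + DI - DT = 128 - 79 + 10 - 8 = 51 dB
Step 2: at max range FOM = TL = 20*log10(R), so R = 10^(51/20) = 354.81 m = 0.35 km

0.35 km


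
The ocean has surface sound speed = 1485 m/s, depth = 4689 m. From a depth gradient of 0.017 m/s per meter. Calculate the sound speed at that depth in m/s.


1564.713 m/s


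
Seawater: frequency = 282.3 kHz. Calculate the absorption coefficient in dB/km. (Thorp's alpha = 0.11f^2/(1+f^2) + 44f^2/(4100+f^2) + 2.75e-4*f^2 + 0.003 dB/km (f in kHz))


63.876 dB/km


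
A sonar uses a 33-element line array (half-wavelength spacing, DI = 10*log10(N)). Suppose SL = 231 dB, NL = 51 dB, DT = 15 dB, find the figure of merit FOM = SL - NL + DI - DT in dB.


Step 1: DI = 10*log10(33) = 15.19 dB
Step 2: FOM = SL - NL + DI - DT = 231 - 51 + 15.19 - 15 = 180.19

180.19 dB


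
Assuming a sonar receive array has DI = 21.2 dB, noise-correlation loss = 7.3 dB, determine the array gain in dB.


AG = DI - L_corr = 21.2 - 7.3 = 13.9

13.9 dB


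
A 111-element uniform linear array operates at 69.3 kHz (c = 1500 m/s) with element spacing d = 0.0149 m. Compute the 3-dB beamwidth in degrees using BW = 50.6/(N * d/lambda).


0.66 deg


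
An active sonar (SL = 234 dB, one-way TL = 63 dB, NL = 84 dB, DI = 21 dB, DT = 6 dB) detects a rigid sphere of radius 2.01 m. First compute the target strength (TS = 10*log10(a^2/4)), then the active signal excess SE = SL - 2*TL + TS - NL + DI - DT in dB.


Step 1: TS = 10*log10(2.01^2/4) = 0.04 dB
Step 2: SE = SL - 2*TL + TS - NL + DI - DT = 234 - 2*63 + (0.04) - 84 + 21 - 6 = 39.04

39.04 dB


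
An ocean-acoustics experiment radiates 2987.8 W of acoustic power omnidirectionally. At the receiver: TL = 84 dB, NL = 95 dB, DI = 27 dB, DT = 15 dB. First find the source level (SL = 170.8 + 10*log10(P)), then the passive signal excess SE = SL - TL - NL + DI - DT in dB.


Step 1: SL = 170.8 + 10*log10(2987.8) = 205.55 dB
Step 2: SE = SL - TL - NL + DI - DT = 205.55 - 84 - 95 + 27 - 15 = 38.55

38.55 dB


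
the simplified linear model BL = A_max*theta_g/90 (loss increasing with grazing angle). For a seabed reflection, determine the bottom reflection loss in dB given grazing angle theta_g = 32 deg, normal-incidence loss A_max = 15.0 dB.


BL = A_max * theta_g / 90 = 15.0 * 32 / 90 = 5.33

5.33 dB


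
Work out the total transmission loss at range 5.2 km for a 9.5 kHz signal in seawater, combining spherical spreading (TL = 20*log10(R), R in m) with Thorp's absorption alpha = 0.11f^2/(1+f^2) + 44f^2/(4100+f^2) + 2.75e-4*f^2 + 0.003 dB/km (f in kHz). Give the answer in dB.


79.96 dB


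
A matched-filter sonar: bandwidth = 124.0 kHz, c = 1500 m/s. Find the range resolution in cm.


dR = c/(2*BW) = 1500 / (2 * 124.0e3) = 0.006 m = 0.6 cm

0.6 cm


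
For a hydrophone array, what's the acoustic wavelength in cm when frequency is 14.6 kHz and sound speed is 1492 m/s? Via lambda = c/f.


10.22 cm


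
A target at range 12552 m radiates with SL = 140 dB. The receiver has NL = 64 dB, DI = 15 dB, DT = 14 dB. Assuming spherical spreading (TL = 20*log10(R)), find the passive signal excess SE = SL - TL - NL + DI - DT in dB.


Step 1: TL = 20*log10(12552) = 81.97 dB
Step 2: SE = 140 - 81.97 - 64 + 15 - 14 = -4.97

-4.97 dB


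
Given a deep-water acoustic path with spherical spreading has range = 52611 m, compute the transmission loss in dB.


94.42 dB


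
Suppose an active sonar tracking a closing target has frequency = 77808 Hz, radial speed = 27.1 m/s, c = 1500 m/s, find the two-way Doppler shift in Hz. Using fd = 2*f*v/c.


fd = 2*f*v/c = 2 * 77808 * 27.1 / 1500 = 2811.46

2811.46 Hz
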